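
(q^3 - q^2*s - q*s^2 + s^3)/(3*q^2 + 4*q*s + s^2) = (q^2 - 2*q*s + s^2)/(3*q + s)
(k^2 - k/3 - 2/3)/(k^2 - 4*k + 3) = (k + 2/3)/(k - 3)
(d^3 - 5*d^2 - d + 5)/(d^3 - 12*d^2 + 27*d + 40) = (d - 1)/(d - 8)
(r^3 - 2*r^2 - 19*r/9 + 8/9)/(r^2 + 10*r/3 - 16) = (3*r^2 + 2*r - 1)/(3*(r + 6))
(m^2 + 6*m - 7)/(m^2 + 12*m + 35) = (m - 1)/(m + 5)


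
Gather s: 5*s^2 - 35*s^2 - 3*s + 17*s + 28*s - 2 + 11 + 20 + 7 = -30*s^2 + 42*s + 36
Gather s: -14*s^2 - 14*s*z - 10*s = -14*s^2 + s*(-14*z - 10)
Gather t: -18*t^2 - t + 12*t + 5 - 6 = -18*t^2 + 11*t - 1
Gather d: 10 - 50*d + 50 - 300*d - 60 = -350*d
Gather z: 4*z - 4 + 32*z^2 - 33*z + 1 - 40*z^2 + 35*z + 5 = -8*z^2 + 6*z + 2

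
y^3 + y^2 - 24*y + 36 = (y - 3)*(y - 2)*(y + 6)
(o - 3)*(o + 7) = o^2 + 4*o - 21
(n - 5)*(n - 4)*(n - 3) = n^3 - 12*n^2 + 47*n - 60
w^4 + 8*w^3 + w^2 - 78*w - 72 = (w - 3)*(w + 1)*(w + 4)*(w + 6)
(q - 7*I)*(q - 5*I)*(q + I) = q^3 - 11*I*q^2 - 23*q - 35*I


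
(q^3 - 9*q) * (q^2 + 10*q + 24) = q^5 + 10*q^4 + 15*q^3 - 90*q^2 - 216*q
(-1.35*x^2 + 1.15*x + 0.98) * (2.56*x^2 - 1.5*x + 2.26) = -3.456*x^4 + 4.969*x^3 - 2.2672*x^2 + 1.129*x + 2.2148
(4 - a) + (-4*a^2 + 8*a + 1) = -4*a^2 + 7*a + 5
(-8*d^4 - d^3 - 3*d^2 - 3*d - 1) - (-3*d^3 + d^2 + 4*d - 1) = -8*d^4 + 2*d^3 - 4*d^2 - 7*d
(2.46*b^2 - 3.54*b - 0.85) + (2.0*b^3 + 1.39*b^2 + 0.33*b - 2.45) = 2.0*b^3 + 3.85*b^2 - 3.21*b - 3.3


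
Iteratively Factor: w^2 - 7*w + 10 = (w - 2)*(w - 5)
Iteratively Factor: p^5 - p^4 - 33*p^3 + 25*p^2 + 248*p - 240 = (p + 4)*(p^4 - 5*p^3 - 13*p^2 + 77*p - 60) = (p - 3)*(p + 4)*(p^3 - 2*p^2 - 19*p + 20) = (p - 5)*(p - 3)*(p + 4)*(p^2 + 3*p - 4) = (p - 5)*(p - 3)*(p - 1)*(p + 4)*(p + 4)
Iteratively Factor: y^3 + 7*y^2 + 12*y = (y + 3)*(y^2 + 4*y) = (y + 3)*(y + 4)*(y)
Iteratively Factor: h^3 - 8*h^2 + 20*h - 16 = (h - 2)*(h^2 - 6*h + 8) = (h - 2)^2*(h - 4)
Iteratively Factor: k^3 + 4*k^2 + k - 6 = (k + 2)*(k^2 + 2*k - 3) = (k - 1)*(k + 2)*(k + 3)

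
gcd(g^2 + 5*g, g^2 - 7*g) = g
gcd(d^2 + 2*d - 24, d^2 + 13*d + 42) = d + 6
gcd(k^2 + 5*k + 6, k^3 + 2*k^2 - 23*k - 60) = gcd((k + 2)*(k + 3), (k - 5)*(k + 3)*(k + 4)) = k + 3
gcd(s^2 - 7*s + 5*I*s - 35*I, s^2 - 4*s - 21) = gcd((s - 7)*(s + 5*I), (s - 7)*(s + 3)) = s - 7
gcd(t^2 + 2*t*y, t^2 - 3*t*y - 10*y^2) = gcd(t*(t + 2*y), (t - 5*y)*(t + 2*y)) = t + 2*y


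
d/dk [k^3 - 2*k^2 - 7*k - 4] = 3*k^2 - 4*k - 7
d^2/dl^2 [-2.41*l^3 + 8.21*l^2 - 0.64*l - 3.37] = 16.42 - 14.46*l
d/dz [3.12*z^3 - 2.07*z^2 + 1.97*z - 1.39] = 9.36*z^2 - 4.14*z + 1.97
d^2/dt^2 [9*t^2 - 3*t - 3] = 18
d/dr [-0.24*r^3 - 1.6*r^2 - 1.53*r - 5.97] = -0.72*r^2 - 3.2*r - 1.53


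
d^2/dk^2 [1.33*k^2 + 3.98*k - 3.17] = 2.66000000000000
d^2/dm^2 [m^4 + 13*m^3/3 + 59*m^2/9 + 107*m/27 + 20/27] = 12*m^2 + 26*m + 118/9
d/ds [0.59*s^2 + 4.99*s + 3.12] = 1.18*s + 4.99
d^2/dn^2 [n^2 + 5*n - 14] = 2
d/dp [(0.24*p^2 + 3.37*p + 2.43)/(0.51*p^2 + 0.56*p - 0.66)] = (-1.5843*p^2 - 2.7954*p - 3.585)/(0.2601*p^4 + 0.5712*p^3 - 0.3596*p^2 - 0.7392*p + 0.4356)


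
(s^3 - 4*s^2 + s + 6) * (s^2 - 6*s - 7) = s^5 - 10*s^4 + 18*s^3 + 28*s^2 - 43*s - 42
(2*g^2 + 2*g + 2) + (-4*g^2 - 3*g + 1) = -2*g^2 - g + 3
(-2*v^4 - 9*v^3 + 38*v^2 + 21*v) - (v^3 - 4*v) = -2*v^4 - 10*v^3 + 38*v^2 + 25*v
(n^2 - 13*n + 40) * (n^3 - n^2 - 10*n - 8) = n^5 - 14*n^4 + 43*n^3 + 82*n^2 - 296*n - 320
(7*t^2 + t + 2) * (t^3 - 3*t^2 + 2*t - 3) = 7*t^5 - 20*t^4 + 13*t^3 - 25*t^2 + t - 6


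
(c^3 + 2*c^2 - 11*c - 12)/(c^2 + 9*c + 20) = (c^2 - 2*c - 3)/(c + 5)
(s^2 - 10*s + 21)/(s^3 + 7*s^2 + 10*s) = (s^2 - 10*s + 21)/(s*(s^2 + 7*s + 10))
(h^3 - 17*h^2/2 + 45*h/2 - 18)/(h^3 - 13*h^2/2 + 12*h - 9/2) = (2*h^2 - 11*h + 12)/(2*h^2 - 7*h + 3)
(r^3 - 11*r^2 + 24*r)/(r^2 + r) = (r^2 - 11*r + 24)/(r + 1)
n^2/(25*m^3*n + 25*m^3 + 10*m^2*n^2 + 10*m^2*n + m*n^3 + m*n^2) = n^2/(m*(25*m^2*n + 25*m^2 + 10*m*n^2 + 10*m*n + n^3 + n^2))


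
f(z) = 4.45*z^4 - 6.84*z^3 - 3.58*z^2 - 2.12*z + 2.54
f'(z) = 17.8*z^3 - 20.52*z^2 - 7.16*z - 2.12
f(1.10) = -6.71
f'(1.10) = -11.13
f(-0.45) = 3.57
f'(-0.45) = -4.68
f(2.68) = 69.04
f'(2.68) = 173.94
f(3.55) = 350.65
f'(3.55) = 510.21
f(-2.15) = 153.61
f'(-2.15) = -258.48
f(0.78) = -2.89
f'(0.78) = -11.74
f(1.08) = -6.49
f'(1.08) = -11.36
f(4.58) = 1218.64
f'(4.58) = 1244.73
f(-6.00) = 7131.02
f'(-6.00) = -4542.68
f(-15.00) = 247595.09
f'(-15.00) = -64586.72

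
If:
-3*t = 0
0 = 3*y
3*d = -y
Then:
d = 0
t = 0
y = 0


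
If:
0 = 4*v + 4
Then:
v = -1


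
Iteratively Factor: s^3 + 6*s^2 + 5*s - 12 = (s + 4)*(s^2 + 2*s - 3) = (s + 3)*(s + 4)*(s - 1)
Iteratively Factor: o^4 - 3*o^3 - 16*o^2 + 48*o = (o - 3)*(o^3 - 16*o) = (o - 3)*(o + 4)*(o^2 - 4*o) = o*(o - 3)*(o + 4)*(o - 4)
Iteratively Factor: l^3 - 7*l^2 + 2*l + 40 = (l + 2)*(l^2 - 9*l + 20) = (l - 5)*(l + 2)*(l - 4)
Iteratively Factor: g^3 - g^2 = (g)*(g^2 - g) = g^2*(g - 1)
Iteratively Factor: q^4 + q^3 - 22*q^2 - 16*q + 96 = (q + 3)*(q^3 - 2*q^2 - 16*q + 32) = (q - 2)*(q + 3)*(q^2 - 16) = (q - 4)*(q - 2)*(q + 3)*(q + 4)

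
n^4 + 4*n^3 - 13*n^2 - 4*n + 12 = (n - 2)*(n - 1)*(n + 1)*(n + 6)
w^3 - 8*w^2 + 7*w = w*(w - 7)*(w - 1)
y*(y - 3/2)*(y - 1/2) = y^3 - 2*y^2 + 3*y/4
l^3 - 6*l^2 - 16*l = l*(l - 8)*(l + 2)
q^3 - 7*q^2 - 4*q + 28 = (q - 7)*(q - 2)*(q + 2)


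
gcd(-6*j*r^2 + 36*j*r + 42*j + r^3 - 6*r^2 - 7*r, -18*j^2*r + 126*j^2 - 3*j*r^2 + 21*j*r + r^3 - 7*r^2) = -6*j*r + 42*j + r^2 - 7*r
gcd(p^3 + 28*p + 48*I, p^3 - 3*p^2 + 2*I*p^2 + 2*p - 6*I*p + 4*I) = p + 2*I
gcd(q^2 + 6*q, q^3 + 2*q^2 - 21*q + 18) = q + 6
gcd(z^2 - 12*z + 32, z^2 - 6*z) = 1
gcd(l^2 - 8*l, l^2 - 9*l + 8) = l - 8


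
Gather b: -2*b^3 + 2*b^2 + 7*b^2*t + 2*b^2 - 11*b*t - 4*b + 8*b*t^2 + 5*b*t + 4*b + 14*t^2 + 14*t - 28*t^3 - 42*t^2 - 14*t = -2*b^3 + b^2*(7*t + 4) + b*(8*t^2 - 6*t) - 28*t^3 - 28*t^2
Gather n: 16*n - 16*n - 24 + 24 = 0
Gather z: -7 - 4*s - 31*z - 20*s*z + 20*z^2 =-4*s + 20*z^2 + z*(-20*s - 31) - 7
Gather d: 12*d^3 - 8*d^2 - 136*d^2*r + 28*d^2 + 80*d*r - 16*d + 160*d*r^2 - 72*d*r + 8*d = 12*d^3 + d^2*(20 - 136*r) + d*(160*r^2 + 8*r - 8)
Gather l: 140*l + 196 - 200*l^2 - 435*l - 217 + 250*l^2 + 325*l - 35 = 50*l^2 + 30*l - 56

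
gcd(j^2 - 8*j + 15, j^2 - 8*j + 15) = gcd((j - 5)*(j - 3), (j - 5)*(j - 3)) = j^2 - 8*j + 15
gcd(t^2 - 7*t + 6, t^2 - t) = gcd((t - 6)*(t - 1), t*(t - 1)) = t - 1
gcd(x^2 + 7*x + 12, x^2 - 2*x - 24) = x + 4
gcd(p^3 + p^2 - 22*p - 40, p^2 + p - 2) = p + 2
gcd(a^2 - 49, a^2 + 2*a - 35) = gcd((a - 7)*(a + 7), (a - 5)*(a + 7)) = a + 7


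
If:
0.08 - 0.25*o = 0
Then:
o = 0.32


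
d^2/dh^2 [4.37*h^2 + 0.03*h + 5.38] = 8.74000000000000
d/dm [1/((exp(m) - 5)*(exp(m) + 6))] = (-2*exp(m) - 1)*exp(m)/(exp(4*m) + 2*exp(3*m) - 59*exp(2*m) - 60*exp(m) + 900)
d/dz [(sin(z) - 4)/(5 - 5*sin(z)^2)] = (sin(z)^2 - 8*sin(z) + 1)/(5*cos(z)^3)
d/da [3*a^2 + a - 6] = 6*a + 1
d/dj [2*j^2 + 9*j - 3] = 4*j + 9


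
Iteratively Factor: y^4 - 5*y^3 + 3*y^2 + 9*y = (y - 3)*(y^3 - 2*y^2 - 3*y) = y*(y - 3)*(y^2 - 2*y - 3) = y*(y - 3)^2*(y + 1)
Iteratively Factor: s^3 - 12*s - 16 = (s + 2)*(s^2 - 2*s - 8) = (s + 2)^2*(s - 4)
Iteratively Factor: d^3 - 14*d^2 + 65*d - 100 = (d - 5)*(d^2 - 9*d + 20) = (d - 5)^2*(d - 4)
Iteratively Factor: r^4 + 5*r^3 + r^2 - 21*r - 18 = (r + 3)*(r^3 + 2*r^2 - 5*r - 6) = (r - 2)*(r + 3)*(r^2 + 4*r + 3) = (r - 2)*(r + 1)*(r + 3)*(r + 3)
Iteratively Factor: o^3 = (o)*(o^2) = o^2*(o)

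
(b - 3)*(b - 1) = b^2 - 4*b + 3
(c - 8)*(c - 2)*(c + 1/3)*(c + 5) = c^4 - 14*c^3/3 - 107*c^2/3 + 206*c/3 + 80/3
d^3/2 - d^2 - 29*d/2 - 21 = (d/2 + 1)*(d - 7)*(d + 3)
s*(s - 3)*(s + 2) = s^3 - s^2 - 6*s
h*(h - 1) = h^2 - h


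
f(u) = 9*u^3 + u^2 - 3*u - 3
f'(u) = 27*u^2 + 2*u - 3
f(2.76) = 185.56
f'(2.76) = 208.20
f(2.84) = 202.70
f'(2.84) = 220.45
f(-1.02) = -8.45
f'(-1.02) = 23.05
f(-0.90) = -6.05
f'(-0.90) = 17.07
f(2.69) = 171.35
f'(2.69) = 197.75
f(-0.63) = -2.96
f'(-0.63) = 6.46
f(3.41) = 355.26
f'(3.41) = 317.78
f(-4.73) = -918.85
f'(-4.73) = 591.61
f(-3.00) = -228.00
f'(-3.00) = 234.00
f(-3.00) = -228.00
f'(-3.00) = 234.00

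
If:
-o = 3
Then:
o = -3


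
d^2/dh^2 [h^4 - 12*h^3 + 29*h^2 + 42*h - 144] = 12*h^2 - 72*h + 58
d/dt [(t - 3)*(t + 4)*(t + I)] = 3*t^2 + 2*t*(1 + I) - 12 + I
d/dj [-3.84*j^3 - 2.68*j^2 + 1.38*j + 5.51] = -11.52*j^2 - 5.36*j + 1.38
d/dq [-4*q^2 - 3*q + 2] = -8*q - 3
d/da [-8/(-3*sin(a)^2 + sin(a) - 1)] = 8*(1 - 6*sin(a))*cos(a)/(3*sin(a)^2 - sin(a) + 1)^2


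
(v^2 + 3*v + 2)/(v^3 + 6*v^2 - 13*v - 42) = (v + 1)/(v^2 + 4*v - 21)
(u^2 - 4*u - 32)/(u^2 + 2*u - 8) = (u - 8)/(u - 2)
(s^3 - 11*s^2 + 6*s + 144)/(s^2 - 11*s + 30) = (s^2 - 5*s - 24)/(s - 5)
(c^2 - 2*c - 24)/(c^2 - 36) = (c + 4)/(c + 6)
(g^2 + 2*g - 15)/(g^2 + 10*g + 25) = (g - 3)/(g + 5)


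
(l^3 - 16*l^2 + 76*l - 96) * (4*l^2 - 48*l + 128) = 4*l^5 - 112*l^4 + 1200*l^3 - 6080*l^2 + 14336*l - 12288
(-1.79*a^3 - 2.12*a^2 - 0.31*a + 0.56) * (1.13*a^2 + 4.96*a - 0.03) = -2.0227*a^5 - 11.274*a^4 - 10.8118*a^3 - 0.8412*a^2 + 2.7869*a - 0.0168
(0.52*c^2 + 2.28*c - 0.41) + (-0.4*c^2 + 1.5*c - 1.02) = 0.12*c^2 + 3.78*c - 1.43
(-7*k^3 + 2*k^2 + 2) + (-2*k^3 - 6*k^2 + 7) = -9*k^3 - 4*k^2 + 9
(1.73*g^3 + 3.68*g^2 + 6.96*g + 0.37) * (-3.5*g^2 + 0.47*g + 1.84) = -6.055*g^5 - 12.0669*g^4 - 19.4472*g^3 + 8.7474*g^2 + 12.9803*g + 0.6808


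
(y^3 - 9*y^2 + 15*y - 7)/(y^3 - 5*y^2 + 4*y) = (y^2 - 8*y + 7)/(y*(y - 4))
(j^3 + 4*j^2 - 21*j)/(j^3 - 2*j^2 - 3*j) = (j + 7)/(j + 1)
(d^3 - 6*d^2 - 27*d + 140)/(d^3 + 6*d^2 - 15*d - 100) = (d - 7)/(d + 5)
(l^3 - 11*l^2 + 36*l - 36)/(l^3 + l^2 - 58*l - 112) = (l^3 - 11*l^2 + 36*l - 36)/(l^3 + l^2 - 58*l - 112)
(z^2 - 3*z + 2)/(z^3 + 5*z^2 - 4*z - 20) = (z - 1)/(z^2 + 7*z + 10)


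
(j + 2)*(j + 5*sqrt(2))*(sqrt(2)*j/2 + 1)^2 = j^4/2 + j^3 + 7*sqrt(2)*j^3/2 + 7*sqrt(2)*j^2 + 11*j^2 + 5*sqrt(2)*j + 22*j + 10*sqrt(2)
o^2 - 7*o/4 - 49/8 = (o - 7/2)*(o + 7/4)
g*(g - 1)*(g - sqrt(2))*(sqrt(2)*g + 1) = sqrt(2)*g^4 - sqrt(2)*g^3 - g^3 - sqrt(2)*g^2 + g^2 + sqrt(2)*g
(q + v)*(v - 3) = q*v - 3*q + v^2 - 3*v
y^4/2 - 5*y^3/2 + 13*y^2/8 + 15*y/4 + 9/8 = (y/2 + 1/4)*(y - 3)^2*(y + 1/2)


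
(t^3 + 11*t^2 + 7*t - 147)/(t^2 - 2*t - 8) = (-t^3 - 11*t^2 - 7*t + 147)/(-t^2 + 2*t + 8)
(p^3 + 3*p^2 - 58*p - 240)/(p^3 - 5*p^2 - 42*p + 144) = (p + 5)/(p - 3)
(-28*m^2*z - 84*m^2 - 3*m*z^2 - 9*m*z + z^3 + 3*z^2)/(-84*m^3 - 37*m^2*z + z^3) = (z + 3)/(3*m + z)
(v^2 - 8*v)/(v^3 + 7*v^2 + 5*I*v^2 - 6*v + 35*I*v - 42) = v*(v - 8)/(v^3 + v^2*(7 + 5*I) + v*(-6 + 35*I) - 42)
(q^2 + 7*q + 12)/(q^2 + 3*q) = (q + 4)/q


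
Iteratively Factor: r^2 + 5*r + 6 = (r + 2)*(r + 3)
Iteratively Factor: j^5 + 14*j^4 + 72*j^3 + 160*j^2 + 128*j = (j + 2)*(j^4 + 12*j^3 + 48*j^2 + 64*j) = (j + 2)*(j + 4)*(j^3 + 8*j^2 + 16*j) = (j + 2)*(j + 4)^2*(j^2 + 4*j) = (j + 2)*(j + 4)^3*(j)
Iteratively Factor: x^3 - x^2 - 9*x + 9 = (x - 3)*(x^2 + 2*x - 3) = (x - 3)*(x + 3)*(x - 1)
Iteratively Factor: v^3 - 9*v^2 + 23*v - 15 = (v - 5)*(v^2 - 4*v + 3) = (v - 5)*(v - 1)*(v - 3)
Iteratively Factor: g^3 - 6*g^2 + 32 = (g - 4)*(g^2 - 2*g - 8) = (g - 4)^2*(g + 2)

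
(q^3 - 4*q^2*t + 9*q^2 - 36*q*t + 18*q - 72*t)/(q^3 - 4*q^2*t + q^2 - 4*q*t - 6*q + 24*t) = (q + 6)/(q - 2)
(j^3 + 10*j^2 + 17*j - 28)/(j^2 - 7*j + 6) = (j^2 + 11*j + 28)/(j - 6)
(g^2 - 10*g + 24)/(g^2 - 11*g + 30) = (g - 4)/(g - 5)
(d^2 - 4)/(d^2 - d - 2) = (d + 2)/(d + 1)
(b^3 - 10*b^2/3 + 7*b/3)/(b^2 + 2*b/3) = (3*b^2 - 10*b + 7)/(3*b + 2)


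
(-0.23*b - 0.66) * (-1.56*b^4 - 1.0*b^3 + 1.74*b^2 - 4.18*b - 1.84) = 0.3588*b^5 + 1.2596*b^4 + 0.2598*b^3 - 0.187*b^2 + 3.182*b + 1.2144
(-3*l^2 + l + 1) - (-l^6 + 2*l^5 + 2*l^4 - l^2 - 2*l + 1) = l^6 - 2*l^5 - 2*l^4 - 2*l^2 + 3*l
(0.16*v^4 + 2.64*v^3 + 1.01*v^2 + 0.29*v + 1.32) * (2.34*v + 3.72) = 0.3744*v^5 + 6.7728*v^4 + 12.1842*v^3 + 4.4358*v^2 + 4.1676*v + 4.9104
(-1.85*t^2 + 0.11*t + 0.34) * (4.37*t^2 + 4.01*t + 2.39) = -8.0845*t^4 - 6.9378*t^3 - 2.4946*t^2 + 1.6263*t + 0.8126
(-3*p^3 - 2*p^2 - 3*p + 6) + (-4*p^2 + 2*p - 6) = -3*p^3 - 6*p^2 - p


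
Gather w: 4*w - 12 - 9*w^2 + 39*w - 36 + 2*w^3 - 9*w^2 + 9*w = 2*w^3 - 18*w^2 + 52*w - 48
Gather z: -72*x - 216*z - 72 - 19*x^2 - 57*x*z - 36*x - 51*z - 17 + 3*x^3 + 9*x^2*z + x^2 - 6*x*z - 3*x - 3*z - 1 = 3*x^3 - 18*x^2 - 111*x + z*(9*x^2 - 63*x - 270) - 90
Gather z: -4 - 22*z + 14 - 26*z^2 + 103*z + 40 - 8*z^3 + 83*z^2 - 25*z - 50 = -8*z^3 + 57*z^2 + 56*z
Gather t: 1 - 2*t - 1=-2*t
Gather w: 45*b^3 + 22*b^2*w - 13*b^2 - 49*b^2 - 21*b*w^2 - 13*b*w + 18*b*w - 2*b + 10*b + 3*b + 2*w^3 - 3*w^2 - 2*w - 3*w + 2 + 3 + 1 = 45*b^3 - 62*b^2 + 11*b + 2*w^3 + w^2*(-21*b - 3) + w*(22*b^2 + 5*b - 5) + 6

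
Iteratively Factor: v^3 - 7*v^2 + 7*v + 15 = (v - 5)*(v^2 - 2*v - 3) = (v - 5)*(v - 3)*(v + 1)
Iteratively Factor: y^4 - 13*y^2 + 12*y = (y - 1)*(y^3 + y^2 - 12*y) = (y - 3)*(y - 1)*(y^2 + 4*y) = y*(y - 3)*(y - 1)*(y + 4)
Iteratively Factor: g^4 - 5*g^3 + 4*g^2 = (g)*(g^3 - 5*g^2 + 4*g) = g^2*(g^2 - 5*g + 4) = g^2*(g - 4)*(g - 1)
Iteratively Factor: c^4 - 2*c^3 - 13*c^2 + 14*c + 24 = (c - 2)*(c^3 - 13*c - 12) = (c - 2)*(c + 3)*(c^2 - 3*c - 4) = (c - 4)*(c - 2)*(c + 3)*(c + 1)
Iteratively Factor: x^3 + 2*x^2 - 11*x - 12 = (x - 3)*(x^2 + 5*x + 4) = (x - 3)*(x + 1)*(x + 4)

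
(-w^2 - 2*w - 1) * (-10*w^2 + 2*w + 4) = 10*w^4 + 18*w^3 + 2*w^2 - 10*w - 4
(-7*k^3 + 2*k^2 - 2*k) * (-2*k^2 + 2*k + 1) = 14*k^5 - 18*k^4 + k^3 - 2*k^2 - 2*k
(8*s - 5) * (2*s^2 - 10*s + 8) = 16*s^3 - 90*s^2 + 114*s - 40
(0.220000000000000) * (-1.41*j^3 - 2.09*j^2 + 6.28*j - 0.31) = -0.3102*j^3 - 0.4598*j^2 + 1.3816*j - 0.0682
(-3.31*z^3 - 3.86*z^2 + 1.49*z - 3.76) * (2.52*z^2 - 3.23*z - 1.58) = -8.3412*z^5 + 0.9641*z^4 + 21.4524*z^3 - 8.1891*z^2 + 9.7906*z + 5.9408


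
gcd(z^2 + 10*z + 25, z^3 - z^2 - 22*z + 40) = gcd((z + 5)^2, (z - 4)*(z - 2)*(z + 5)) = z + 5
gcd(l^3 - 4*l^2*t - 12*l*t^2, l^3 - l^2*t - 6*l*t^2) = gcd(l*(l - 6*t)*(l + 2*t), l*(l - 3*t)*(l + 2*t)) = l^2 + 2*l*t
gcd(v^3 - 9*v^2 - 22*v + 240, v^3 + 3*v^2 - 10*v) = v + 5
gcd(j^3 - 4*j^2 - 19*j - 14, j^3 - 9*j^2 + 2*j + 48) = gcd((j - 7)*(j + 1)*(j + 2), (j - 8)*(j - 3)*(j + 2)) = j + 2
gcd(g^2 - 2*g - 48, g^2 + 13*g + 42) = g + 6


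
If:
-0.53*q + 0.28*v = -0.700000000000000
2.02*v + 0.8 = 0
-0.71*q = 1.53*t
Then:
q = 1.11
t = -0.52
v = -0.40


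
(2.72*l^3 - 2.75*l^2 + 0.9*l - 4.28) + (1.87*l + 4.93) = 2.72*l^3 - 2.75*l^2 + 2.77*l + 0.649999999999999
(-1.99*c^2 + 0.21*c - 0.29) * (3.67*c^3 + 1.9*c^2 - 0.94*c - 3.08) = -7.3033*c^5 - 3.0103*c^4 + 1.2053*c^3 + 5.3808*c^2 - 0.3742*c + 0.8932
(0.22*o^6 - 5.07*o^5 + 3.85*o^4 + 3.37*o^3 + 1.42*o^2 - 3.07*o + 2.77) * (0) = 0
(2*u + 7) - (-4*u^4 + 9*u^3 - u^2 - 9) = 4*u^4 - 9*u^3 + u^2 + 2*u + 16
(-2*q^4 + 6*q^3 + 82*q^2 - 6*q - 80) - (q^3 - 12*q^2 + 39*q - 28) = -2*q^4 + 5*q^3 + 94*q^2 - 45*q - 52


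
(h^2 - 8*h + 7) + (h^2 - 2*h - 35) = 2*h^2 - 10*h - 28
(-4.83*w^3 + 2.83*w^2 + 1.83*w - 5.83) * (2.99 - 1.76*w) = 8.5008*w^4 - 19.4225*w^3 + 5.2409*w^2 + 15.7325*w - 17.4317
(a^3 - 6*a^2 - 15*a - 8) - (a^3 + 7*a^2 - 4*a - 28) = -13*a^2 - 11*a + 20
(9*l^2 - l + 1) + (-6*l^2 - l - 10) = 3*l^2 - 2*l - 9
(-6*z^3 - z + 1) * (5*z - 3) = -30*z^4 + 18*z^3 - 5*z^2 + 8*z - 3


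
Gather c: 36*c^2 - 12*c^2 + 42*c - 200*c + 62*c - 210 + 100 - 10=24*c^2 - 96*c - 120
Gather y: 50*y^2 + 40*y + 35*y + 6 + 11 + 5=50*y^2 + 75*y + 22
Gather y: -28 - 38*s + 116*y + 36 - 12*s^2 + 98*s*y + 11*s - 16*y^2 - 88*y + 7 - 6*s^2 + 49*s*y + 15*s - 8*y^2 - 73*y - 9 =-18*s^2 - 12*s - 24*y^2 + y*(147*s - 45) + 6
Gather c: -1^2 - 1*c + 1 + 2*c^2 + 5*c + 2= 2*c^2 + 4*c + 2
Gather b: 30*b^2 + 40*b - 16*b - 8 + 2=30*b^2 + 24*b - 6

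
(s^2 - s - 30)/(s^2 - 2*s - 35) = (s - 6)/(s - 7)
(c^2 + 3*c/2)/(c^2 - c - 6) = c*(2*c + 3)/(2*(c^2 - c - 6))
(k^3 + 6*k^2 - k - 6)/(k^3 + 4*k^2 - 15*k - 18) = (k - 1)/(k - 3)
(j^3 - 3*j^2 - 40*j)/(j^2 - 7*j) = (j^2 - 3*j - 40)/(j - 7)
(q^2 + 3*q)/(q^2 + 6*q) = (q + 3)/(q + 6)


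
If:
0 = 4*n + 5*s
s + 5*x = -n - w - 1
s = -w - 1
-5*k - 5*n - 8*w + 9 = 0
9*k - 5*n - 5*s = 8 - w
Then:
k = 265/259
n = 270/259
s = -216/259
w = -43/259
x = -54/259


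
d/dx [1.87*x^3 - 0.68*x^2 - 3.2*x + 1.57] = 5.61*x^2 - 1.36*x - 3.2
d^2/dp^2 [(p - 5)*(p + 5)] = 2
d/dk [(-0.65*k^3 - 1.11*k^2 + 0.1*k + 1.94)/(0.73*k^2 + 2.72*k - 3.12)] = (-0.4745*k^4 - 3.536*k^3 + 2.9918*k^2 + 4.094*k - 5.5888)/(0.5329*k^4 + 3.9712*k^3 + 2.8432*k^2 - 16.9728*k + 9.7344)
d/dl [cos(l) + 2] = -sin(l)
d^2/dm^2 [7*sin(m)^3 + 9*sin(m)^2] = -63*sin(m)^3 - 36*sin(m)^2 + 42*sin(m) + 18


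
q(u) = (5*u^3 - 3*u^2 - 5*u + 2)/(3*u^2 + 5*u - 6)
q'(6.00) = 1.56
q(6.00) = 7.15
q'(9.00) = 1.61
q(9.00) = 11.91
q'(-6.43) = 1.15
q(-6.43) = -16.52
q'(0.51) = 2.31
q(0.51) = 0.25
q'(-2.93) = -37.42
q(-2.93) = -26.42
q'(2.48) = 1.39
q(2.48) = 1.91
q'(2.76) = 1.41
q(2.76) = 2.30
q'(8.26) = 1.60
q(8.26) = 10.73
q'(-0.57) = -0.49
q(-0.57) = -0.37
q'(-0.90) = -1.55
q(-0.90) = -0.05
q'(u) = (-6*u - 5)*(5*u^3 - 3*u^2 - 5*u + 2)/(3*u^2 + 5*u - 6)^2 + (15*u^2 - 6*u - 5)/(3*u^2 + 5*u - 6) = (15*u^4 + 50*u^3 - 90*u^2 + 24*u + 20)/(9*u^4 + 30*u^3 - 11*u^2 - 60*u + 36)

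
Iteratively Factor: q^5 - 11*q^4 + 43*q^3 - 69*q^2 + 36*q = (q - 3)*(q^4 - 8*q^3 + 19*q^2 - 12*q) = q*(q - 3)*(q^3 - 8*q^2 + 19*q - 12) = q*(q - 4)*(q - 3)*(q^2 - 4*q + 3) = q*(q - 4)*(q - 3)^2*(q - 1)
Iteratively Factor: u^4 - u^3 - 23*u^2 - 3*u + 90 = (u - 2)*(u^3 + u^2 - 21*u - 45) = (u - 2)*(u + 3)*(u^2 - 2*u - 15) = (u - 2)*(u + 3)^2*(u - 5)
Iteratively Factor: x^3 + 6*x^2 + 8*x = (x + 4)*(x^2 + 2*x) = (x + 2)*(x + 4)*(x)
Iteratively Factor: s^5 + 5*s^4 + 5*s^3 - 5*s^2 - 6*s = (s)*(s^4 + 5*s^3 + 5*s^2 - 5*s - 6) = s*(s + 1)*(s^3 + 4*s^2 + s - 6) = s*(s - 1)*(s + 1)*(s^2 + 5*s + 6) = s*(s - 1)*(s + 1)*(s + 3)*(s + 2)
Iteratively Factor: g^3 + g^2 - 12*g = (g + 4)*(g^2 - 3*g) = (g - 3)*(g + 4)*(g)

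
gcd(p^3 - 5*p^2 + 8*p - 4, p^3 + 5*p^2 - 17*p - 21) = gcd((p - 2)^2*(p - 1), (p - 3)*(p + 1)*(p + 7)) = 1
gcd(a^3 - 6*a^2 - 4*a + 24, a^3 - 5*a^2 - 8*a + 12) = a^2 - 4*a - 12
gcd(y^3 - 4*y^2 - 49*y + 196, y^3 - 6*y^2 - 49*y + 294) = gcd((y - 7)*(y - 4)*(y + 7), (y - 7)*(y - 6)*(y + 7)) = y^2 - 49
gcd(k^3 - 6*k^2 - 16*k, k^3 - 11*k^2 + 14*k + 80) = k^2 - 6*k - 16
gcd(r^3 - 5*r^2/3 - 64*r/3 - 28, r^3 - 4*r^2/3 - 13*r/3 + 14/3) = r + 2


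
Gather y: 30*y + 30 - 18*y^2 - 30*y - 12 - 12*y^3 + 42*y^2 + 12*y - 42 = -12*y^3 + 24*y^2 + 12*y - 24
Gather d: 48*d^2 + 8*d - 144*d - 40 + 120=48*d^2 - 136*d + 80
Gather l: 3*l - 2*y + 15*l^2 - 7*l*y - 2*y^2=15*l^2 + l*(3 - 7*y) - 2*y^2 - 2*y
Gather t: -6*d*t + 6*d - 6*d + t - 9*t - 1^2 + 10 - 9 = t*(-6*d - 8)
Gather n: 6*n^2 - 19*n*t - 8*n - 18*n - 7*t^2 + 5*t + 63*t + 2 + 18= 6*n^2 + n*(-19*t - 26) - 7*t^2 + 68*t + 20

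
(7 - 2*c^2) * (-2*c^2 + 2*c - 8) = 4*c^4 - 4*c^3 + 2*c^2 + 14*c - 56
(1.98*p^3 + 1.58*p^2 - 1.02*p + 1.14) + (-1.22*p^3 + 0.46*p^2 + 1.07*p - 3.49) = 0.76*p^3 + 2.04*p^2 + 0.05*p - 2.35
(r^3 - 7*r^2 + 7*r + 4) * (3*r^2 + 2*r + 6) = 3*r^5 - 19*r^4 + 13*r^3 - 16*r^2 + 50*r + 24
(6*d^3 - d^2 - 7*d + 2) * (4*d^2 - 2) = 24*d^5 - 4*d^4 - 40*d^3 + 10*d^2 + 14*d - 4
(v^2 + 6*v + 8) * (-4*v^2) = -4*v^4 - 24*v^3 - 32*v^2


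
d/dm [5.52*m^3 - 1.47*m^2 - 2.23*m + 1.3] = 16.56*m^2 - 2.94*m - 2.23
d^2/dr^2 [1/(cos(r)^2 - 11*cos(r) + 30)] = (-4*sin(r)^4 + 3*sin(r)^2 - 1485*cos(r)/4 + 33*cos(3*r)/4 + 183)/((cos(r) - 6)^3*(cos(r) - 5)^3)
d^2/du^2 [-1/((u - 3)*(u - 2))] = 2*(-(u - 3)^2 - (u - 3)*(u - 2) - (u - 2)^2)/((u - 3)^3*(u - 2)^3)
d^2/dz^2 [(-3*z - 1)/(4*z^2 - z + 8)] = 2*(-(3*z + 1)*(8*z - 1)^2 + (36*z + 1)*(4*z^2 - z + 8))/(4*z^2 - z + 8)^3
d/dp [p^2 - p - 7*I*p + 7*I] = 2*p - 1 - 7*I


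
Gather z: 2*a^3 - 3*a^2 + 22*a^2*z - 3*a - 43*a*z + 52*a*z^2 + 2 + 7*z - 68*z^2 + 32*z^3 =2*a^3 - 3*a^2 - 3*a + 32*z^3 + z^2*(52*a - 68) + z*(22*a^2 - 43*a + 7) + 2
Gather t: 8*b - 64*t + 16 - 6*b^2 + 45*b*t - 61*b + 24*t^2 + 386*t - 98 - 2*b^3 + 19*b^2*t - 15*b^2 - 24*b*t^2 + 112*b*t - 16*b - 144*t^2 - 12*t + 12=-2*b^3 - 21*b^2 - 69*b + t^2*(-24*b - 120) + t*(19*b^2 + 157*b + 310) - 70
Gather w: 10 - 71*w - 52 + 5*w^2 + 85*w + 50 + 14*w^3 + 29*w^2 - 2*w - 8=14*w^3 + 34*w^2 + 12*w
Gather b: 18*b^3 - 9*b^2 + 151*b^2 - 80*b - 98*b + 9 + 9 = 18*b^3 + 142*b^2 - 178*b + 18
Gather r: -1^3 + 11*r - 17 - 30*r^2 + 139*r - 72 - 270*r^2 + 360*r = -300*r^2 + 510*r - 90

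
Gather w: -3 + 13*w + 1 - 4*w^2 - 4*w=-4*w^2 + 9*w - 2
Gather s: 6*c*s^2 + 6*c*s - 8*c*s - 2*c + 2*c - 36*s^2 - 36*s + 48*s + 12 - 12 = s^2*(6*c - 36) + s*(12 - 2*c)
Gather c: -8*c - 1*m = -8*c - m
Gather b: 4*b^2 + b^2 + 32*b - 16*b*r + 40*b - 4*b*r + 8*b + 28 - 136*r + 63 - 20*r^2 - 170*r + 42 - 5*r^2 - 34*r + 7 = 5*b^2 + b*(80 - 20*r) - 25*r^2 - 340*r + 140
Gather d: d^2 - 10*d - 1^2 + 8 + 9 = d^2 - 10*d + 16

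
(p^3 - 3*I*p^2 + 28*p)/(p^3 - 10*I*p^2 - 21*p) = (p + 4*I)/(p - 3*I)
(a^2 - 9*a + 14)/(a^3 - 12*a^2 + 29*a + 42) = (a - 2)/(a^2 - 5*a - 6)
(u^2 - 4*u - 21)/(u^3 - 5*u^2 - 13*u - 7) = (u + 3)/(u^2 + 2*u + 1)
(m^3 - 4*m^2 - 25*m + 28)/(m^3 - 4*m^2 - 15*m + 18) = (m^2 - 3*m - 28)/(m^2 - 3*m - 18)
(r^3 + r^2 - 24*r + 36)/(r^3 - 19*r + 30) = (r + 6)/(r + 5)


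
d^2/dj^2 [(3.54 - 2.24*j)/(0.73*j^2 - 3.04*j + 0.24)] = (-(1.46*j - 3.04)*(2.24*j - 3.54)*(2.92*j - 6.08) + (9.8112*j - 18.7876)*(0.73*j^2 - 3.04*j + 0.24))/(0.73*j^2 - 3.04*j + 0.24)^3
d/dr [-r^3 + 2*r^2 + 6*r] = -3*r^2 + 4*r + 6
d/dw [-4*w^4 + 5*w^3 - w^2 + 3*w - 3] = -16*w^3 + 15*w^2 - 2*w + 3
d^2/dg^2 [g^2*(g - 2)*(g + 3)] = 12*g^2 + 6*g - 12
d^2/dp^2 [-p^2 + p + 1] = -2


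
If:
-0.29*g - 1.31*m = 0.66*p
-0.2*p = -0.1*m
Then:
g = -11.3103448275862*p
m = 2.0*p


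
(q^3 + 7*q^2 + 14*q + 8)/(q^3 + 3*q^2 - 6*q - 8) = (q + 2)/(q - 2)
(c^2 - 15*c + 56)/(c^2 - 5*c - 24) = (c - 7)/(c + 3)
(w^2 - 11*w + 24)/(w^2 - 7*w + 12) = (w - 8)/(w - 4)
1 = 1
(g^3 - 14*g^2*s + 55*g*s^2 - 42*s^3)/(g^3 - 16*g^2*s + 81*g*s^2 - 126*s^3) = (-g + s)/(-g + 3*s)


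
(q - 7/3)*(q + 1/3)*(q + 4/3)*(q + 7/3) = q^4 + 5*q^3/3 - 5*q^2 - 245*q/27 - 196/81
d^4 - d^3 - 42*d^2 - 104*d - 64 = (d - 8)*(d + 1)*(d + 2)*(d + 4)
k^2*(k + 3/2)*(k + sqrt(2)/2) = k^4 + sqrt(2)*k^3/2 + 3*k^3/2 + 3*sqrt(2)*k^2/4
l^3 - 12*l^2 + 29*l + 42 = (l - 7)*(l - 6)*(l + 1)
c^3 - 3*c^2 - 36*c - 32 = (c - 8)*(c + 1)*(c + 4)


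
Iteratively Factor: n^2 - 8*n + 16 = (n - 4)*(n - 4)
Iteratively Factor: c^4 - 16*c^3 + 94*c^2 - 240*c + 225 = (c - 5)*(c^3 - 11*c^2 + 39*c - 45) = (c - 5)*(c - 3)*(c^2 - 8*c + 15) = (c - 5)^2*(c - 3)*(c - 3)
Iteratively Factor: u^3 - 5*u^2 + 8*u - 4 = (u - 1)*(u^2 - 4*u + 4) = (u - 2)*(u - 1)*(u - 2)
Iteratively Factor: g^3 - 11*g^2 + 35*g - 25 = (g - 5)*(g^2 - 6*g + 5) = (g - 5)^2*(g - 1)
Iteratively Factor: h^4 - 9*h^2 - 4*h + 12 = (h + 2)*(h^3 - 2*h^2 - 5*h + 6) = (h - 1)*(h + 2)*(h^2 - h - 6) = (h - 1)*(h + 2)^2*(h - 3)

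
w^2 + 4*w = w*(w + 4)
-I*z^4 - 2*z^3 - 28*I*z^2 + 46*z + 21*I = (z - 7*I)*(z + I)*(z + 3*I)*(-I*z + 1)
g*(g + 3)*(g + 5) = g^3 + 8*g^2 + 15*g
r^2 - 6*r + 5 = (r - 5)*(r - 1)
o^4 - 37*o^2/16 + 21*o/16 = o*(o - 1)*(o - 3/4)*(o + 7/4)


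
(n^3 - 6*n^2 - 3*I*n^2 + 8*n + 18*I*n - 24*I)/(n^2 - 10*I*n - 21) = (n^2 - 6*n + 8)/(n - 7*I)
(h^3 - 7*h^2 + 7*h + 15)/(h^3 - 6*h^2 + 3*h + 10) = (h - 3)/(h - 2)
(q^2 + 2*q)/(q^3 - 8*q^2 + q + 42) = q/(q^2 - 10*q + 21)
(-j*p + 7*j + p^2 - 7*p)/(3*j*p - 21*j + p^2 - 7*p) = (-j + p)/(3*j + p)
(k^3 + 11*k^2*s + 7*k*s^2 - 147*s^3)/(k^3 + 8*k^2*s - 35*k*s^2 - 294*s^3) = (-k + 3*s)/(-k + 6*s)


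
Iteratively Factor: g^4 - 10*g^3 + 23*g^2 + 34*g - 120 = (g + 2)*(g^3 - 12*g^2 + 47*g - 60) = (g - 3)*(g + 2)*(g^2 - 9*g + 20) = (g - 5)*(g - 3)*(g + 2)*(g - 4)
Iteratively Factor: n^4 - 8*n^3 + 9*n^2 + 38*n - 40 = (n - 4)*(n^3 - 4*n^2 - 7*n + 10) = (n - 4)*(n - 1)*(n^2 - 3*n - 10) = (n - 5)*(n - 4)*(n - 1)*(n + 2)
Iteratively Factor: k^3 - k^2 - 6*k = (k - 3)*(k^2 + 2*k) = k*(k - 3)*(k + 2)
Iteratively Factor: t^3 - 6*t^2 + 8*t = (t - 4)*(t^2 - 2*t) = t*(t - 4)*(t - 2)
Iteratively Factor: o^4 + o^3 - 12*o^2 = (o)*(o^3 + o^2 - 12*o) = o^2*(o^2 + o - 12) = o^2*(o + 4)*(o - 3)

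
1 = 1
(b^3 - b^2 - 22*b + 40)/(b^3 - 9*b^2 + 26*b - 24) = (b + 5)/(b - 3)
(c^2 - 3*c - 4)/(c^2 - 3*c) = (c^2 - 3*c - 4)/(c*(c - 3))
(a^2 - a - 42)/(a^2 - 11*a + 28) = (a + 6)/(a - 4)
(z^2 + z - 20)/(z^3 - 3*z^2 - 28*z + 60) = (z - 4)/(z^2 - 8*z + 12)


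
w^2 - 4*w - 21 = (w - 7)*(w + 3)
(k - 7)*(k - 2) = k^2 - 9*k + 14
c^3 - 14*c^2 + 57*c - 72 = (c - 8)*(c - 3)^2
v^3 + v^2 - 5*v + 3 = (v - 1)^2*(v + 3)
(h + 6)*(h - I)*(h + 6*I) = h^3 + 6*h^2 + 5*I*h^2 + 6*h + 30*I*h + 36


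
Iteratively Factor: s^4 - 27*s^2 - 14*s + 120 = (s - 5)*(s^3 + 5*s^2 - 2*s - 24) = (s - 5)*(s - 2)*(s^2 + 7*s + 12) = (s - 5)*(s - 2)*(s + 4)*(s + 3)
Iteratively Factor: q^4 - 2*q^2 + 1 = (q + 1)*(q^3 - q^2 - q + 1) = (q + 1)^2*(q^2 - 2*q + 1) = (q - 1)*(q + 1)^2*(q - 1)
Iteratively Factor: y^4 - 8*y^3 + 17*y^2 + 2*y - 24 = (y - 2)*(y^3 - 6*y^2 + 5*y + 12) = (y - 3)*(y - 2)*(y^2 - 3*y - 4) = (y - 3)*(y - 2)*(y + 1)*(y - 4)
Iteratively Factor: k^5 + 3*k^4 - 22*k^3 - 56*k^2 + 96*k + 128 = (k + 1)*(k^4 + 2*k^3 - 24*k^2 - 32*k + 128) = (k + 1)*(k + 4)*(k^3 - 2*k^2 - 16*k + 32) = (k - 2)*(k + 1)*(k + 4)*(k^2 - 16) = (k - 2)*(k + 1)*(k + 4)^2*(k - 4)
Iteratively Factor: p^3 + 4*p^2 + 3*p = (p + 3)*(p^2 + p) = (p + 1)*(p + 3)*(p)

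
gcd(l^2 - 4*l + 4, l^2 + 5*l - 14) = l - 2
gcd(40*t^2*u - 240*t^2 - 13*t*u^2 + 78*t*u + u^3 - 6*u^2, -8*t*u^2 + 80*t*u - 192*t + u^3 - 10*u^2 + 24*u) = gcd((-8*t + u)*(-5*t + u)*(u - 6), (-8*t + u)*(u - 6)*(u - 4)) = 8*t*u - 48*t - u^2 + 6*u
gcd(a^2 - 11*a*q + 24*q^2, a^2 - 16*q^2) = 1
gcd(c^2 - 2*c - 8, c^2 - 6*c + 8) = c - 4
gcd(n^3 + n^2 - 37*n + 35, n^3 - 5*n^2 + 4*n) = n - 1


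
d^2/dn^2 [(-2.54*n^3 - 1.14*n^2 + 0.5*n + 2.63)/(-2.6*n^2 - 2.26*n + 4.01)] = (-2.8421709430404e-14*n^4 + 58.753408*n^3 - 173.472984*n^2 + 121.059444*n - 54.106708)/(17.576*n^6 + 45.8328*n^5 - 41.48352*n^4 - 129.833384*n^3 + 63.980352*n^2 + 109.023078*n - 64.481201)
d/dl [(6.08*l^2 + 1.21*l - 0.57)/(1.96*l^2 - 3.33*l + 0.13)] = (-22.618*l^2 + 3.8152*l - 1.7408)/(3.8416*l^4 - 13.0536*l^3 + 11.5985*l^2 - 0.8658*l + 0.0169)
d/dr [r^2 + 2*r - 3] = 2*r + 2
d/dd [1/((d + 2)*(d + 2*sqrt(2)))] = -(2*d + 2 + 2*sqrt(2))/((d + 2)^2*(d + 2*sqrt(2))^2)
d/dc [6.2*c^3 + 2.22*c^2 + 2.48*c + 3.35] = 18.6*c^2 + 4.44*c + 2.48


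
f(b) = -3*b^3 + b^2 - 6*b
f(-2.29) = 55.01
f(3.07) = -95.80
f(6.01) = -651.19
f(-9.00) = 2322.00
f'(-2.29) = -57.78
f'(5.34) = -251.96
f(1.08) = -9.09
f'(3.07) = -84.68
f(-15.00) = 10440.00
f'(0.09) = -5.89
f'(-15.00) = -2061.00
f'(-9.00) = -753.00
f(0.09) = -0.53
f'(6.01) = -319.06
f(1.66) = -20.93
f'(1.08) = -14.34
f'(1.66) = -27.48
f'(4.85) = -208.00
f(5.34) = -460.34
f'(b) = -9*b^2 + 2*b - 6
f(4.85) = -347.83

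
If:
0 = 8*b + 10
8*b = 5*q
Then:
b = -5/4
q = -2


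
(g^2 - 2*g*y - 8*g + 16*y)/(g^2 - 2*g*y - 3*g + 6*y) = (g - 8)/(g - 3)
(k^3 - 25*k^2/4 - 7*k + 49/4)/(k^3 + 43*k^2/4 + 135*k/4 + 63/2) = (k^2 - 8*k + 7)/(k^2 + 9*k + 18)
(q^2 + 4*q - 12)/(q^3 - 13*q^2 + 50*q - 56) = (q + 6)/(q^2 - 11*q + 28)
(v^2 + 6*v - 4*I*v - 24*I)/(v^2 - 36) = (v - 4*I)/(v - 6)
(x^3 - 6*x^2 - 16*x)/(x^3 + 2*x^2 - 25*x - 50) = x*(x - 8)/(x^2 - 25)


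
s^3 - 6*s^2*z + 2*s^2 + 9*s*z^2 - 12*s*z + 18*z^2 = (s + 2)*(s - 3*z)^2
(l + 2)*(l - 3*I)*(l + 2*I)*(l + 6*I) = l^4 + 2*l^3 + 5*I*l^3 + 12*l^2 + 10*I*l^2 + 24*l + 36*I*l + 72*I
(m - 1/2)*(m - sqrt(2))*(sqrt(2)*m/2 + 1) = sqrt(2)*m^3/2 - sqrt(2)*m^2/4 - sqrt(2)*m + sqrt(2)/2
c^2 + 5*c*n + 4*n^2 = (c + n)*(c + 4*n)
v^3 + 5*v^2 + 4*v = v*(v + 1)*(v + 4)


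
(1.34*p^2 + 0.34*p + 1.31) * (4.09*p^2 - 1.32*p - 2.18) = 5.4806*p^4 - 0.3782*p^3 + 1.9879*p^2 - 2.4704*p - 2.8558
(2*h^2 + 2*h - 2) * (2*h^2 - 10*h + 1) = 4*h^4 - 16*h^3 - 22*h^2 + 22*h - 2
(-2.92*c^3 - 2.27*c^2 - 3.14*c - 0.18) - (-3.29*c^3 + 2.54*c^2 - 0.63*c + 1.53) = 0.37*c^3 - 4.81*c^2 - 2.51*c - 1.71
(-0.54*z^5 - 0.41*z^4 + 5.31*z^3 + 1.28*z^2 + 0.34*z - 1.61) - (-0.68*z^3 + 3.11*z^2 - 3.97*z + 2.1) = -0.54*z^5 - 0.41*z^4 + 5.99*z^3 - 1.83*z^2 + 4.31*z - 3.71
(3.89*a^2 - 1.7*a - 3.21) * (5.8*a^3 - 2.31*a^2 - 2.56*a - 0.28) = 22.562*a^5 - 18.8459*a^4 - 24.6494*a^3 + 10.6779*a^2 + 8.6936*a + 0.8988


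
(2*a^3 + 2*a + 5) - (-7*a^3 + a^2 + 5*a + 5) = 9*a^3 - a^2 - 3*a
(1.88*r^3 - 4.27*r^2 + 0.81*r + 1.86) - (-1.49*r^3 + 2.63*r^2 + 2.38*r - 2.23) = 3.37*r^3 - 6.9*r^2 - 1.57*r + 4.09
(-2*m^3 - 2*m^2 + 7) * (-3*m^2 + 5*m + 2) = 6*m^5 - 4*m^4 - 14*m^3 - 25*m^2 + 35*m + 14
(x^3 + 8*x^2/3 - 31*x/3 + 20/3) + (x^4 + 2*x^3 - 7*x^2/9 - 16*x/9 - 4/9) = x^4 + 3*x^3 + 17*x^2/9 - 109*x/9 + 56/9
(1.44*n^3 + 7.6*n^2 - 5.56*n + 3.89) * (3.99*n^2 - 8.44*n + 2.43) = 5.7456*n^5 + 18.1704*n^4 - 82.8292*n^3 + 80.9155*n^2 - 46.3424*n + 9.4527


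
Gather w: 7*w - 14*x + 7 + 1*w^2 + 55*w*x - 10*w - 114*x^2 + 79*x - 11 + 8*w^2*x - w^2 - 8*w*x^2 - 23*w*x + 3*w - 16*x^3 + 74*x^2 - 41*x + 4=8*w^2*x + w*(-8*x^2 + 32*x) - 16*x^3 - 40*x^2 + 24*x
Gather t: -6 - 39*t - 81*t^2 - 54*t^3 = -54*t^3 - 81*t^2 - 39*t - 6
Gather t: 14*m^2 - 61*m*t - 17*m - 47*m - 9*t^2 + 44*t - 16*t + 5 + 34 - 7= 14*m^2 - 64*m - 9*t^2 + t*(28 - 61*m) + 32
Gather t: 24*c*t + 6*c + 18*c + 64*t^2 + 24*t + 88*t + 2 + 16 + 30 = 24*c + 64*t^2 + t*(24*c + 112) + 48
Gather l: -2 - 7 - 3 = -12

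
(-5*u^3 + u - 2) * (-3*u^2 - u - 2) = 15*u^5 + 5*u^4 + 7*u^3 + 5*u^2 + 4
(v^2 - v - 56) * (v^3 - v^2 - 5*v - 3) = v^5 - 2*v^4 - 60*v^3 + 58*v^2 + 283*v + 168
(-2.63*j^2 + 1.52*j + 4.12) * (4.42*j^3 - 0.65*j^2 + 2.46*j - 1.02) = -11.6246*j^5 + 8.4279*j^4 + 10.7526*j^3 + 3.7438*j^2 + 8.5848*j - 4.2024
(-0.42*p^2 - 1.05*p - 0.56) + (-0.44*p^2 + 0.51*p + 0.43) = -0.86*p^2 - 0.54*p - 0.13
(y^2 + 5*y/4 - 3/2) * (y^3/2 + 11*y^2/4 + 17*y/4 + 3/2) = y^5/2 + 27*y^4/8 + 111*y^3/16 + 43*y^2/16 - 9*y/2 - 9/4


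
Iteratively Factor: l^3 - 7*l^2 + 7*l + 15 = (l - 5)*(l^2 - 2*l - 3) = (l - 5)*(l - 3)*(l + 1)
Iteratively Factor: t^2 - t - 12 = (t - 4)*(t + 3)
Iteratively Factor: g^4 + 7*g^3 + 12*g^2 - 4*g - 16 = (g + 2)*(g^3 + 5*g^2 + 2*g - 8) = (g + 2)^2*(g^2 + 3*g - 4) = (g + 2)^2*(g + 4)*(g - 1)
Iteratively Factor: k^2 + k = (k)*(k + 1)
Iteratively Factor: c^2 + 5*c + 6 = (c + 3)*(c + 2)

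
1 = 1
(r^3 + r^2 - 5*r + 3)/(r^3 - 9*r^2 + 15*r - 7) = (r + 3)/(r - 7)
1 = 1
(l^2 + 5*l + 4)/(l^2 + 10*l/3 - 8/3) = 3*(l + 1)/(3*l - 2)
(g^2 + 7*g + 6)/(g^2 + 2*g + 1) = (g + 6)/(g + 1)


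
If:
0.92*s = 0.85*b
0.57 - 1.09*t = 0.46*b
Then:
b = 1.23913043478261 - 2.3695652173913*t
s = 1.14484877126654 - 2.18927221172023*t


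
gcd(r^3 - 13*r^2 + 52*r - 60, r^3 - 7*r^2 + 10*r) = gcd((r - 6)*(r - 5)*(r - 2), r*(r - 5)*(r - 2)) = r^2 - 7*r + 10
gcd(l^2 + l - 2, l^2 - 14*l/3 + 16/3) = 1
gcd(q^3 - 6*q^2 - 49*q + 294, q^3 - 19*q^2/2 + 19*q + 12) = q - 6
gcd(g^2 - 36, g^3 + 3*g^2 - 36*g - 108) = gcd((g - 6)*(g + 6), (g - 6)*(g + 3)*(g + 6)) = g^2 - 36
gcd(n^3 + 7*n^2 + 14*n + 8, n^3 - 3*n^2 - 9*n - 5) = n + 1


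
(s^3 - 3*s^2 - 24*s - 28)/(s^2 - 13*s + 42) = (s^2 + 4*s + 4)/(s - 6)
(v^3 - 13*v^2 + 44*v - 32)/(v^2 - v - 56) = (v^2 - 5*v + 4)/(v + 7)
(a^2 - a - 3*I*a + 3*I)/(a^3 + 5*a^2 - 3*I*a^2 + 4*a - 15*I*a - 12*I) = (a - 1)/(a^2 + 5*a + 4)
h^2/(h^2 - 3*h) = h/(h - 3)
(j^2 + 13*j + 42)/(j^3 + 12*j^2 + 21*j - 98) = (j + 6)/(j^2 + 5*j - 14)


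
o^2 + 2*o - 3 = (o - 1)*(o + 3)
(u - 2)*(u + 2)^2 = u^3 + 2*u^2 - 4*u - 8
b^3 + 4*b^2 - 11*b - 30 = (b - 3)*(b + 2)*(b + 5)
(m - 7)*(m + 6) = m^2 - m - 42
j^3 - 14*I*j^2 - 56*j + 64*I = (j - 8*I)*(j - 4*I)*(j - 2*I)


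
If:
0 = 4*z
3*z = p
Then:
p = 0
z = 0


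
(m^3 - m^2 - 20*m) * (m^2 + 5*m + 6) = m^5 + 4*m^4 - 19*m^3 - 106*m^2 - 120*m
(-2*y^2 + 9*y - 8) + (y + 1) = -2*y^2 + 10*y - 7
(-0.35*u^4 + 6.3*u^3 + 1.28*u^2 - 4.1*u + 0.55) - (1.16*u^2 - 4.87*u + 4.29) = -0.35*u^4 + 6.3*u^3 + 0.12*u^2 + 0.77*u - 3.74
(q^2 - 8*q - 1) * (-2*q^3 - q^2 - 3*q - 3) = -2*q^5 + 15*q^4 + 7*q^3 + 22*q^2 + 27*q + 3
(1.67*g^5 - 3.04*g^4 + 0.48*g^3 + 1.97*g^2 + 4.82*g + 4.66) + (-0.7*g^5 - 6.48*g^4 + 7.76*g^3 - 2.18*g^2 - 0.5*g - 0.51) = 0.97*g^5 - 9.52*g^4 + 8.24*g^3 - 0.21*g^2 + 4.32*g + 4.15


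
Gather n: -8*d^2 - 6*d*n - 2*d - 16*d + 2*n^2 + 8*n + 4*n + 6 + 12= -8*d^2 - 18*d + 2*n^2 + n*(12 - 6*d) + 18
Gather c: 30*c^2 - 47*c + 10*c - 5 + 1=30*c^2 - 37*c - 4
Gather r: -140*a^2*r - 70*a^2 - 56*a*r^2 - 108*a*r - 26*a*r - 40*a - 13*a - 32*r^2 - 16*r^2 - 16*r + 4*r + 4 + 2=-70*a^2 - 53*a + r^2*(-56*a - 48) + r*(-140*a^2 - 134*a - 12) + 6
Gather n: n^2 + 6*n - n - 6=n^2 + 5*n - 6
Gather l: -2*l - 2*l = -4*l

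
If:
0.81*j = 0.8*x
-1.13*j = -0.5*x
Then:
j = 0.00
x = 0.00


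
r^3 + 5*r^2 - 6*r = r*(r - 1)*(r + 6)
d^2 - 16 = (d - 4)*(d + 4)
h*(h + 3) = h^2 + 3*h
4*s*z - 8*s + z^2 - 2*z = (4*s + z)*(z - 2)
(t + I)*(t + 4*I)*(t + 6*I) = t^3 + 11*I*t^2 - 34*t - 24*I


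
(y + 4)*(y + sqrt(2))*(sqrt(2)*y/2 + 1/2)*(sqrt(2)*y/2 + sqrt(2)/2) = y^4/2 + 3*sqrt(2)*y^3/4 + 5*y^3/2 + 5*y^2/2 + 15*sqrt(2)*y^2/4 + 5*y/2 + 3*sqrt(2)*y + 2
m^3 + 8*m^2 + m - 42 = (m - 2)*(m + 3)*(m + 7)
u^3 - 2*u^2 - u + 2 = (u - 2)*(u - 1)*(u + 1)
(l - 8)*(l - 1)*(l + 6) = l^3 - 3*l^2 - 46*l + 48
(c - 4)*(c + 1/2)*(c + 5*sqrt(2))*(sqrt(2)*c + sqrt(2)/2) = sqrt(2)*c^4 - 3*sqrt(2)*c^3 + 10*c^3 - 30*c^2 - 15*sqrt(2)*c^2/4 - 75*c/2 - sqrt(2)*c - 10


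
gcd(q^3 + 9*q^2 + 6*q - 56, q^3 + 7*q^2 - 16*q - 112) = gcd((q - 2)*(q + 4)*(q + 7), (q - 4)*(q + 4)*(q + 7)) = q^2 + 11*q + 28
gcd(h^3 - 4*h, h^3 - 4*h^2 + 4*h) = h^2 - 2*h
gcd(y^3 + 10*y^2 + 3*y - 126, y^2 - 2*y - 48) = y + 6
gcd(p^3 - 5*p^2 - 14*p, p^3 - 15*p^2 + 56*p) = p^2 - 7*p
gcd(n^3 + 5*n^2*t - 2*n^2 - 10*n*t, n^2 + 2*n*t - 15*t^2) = n + 5*t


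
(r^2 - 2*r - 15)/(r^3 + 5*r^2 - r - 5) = (r^2 - 2*r - 15)/(r^3 + 5*r^2 - r - 5)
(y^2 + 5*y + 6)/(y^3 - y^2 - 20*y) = (y^2 + 5*y + 6)/(y*(y^2 - y - 20))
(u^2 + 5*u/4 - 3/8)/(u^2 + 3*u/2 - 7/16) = 2*(2*u + 3)/(4*u + 7)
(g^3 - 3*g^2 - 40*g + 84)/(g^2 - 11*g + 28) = (g^2 + 4*g - 12)/(g - 4)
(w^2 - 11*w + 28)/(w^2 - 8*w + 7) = (w - 4)/(w - 1)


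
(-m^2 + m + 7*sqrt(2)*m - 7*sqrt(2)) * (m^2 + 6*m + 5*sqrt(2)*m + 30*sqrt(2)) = -m^4 - 5*m^3 + 2*sqrt(2)*m^3 + 10*sqrt(2)*m^2 + 76*m^2 - 12*sqrt(2)*m + 350*m - 420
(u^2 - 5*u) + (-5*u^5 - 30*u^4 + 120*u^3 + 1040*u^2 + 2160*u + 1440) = -5*u^5 - 30*u^4 + 120*u^3 + 1041*u^2 + 2155*u + 1440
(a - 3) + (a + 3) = 2*a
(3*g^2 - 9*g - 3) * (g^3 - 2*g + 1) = 3*g^5 - 9*g^4 - 9*g^3 + 21*g^2 - 3*g - 3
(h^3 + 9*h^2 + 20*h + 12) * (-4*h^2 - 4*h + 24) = -4*h^5 - 40*h^4 - 92*h^3 + 88*h^2 + 432*h + 288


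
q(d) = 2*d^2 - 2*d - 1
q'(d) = 4*d - 2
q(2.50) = 6.50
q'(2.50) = 8.00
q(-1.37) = 5.49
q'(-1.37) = -7.48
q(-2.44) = 15.79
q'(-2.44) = -11.76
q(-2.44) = 15.79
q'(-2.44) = -11.76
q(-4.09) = 40.64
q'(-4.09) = -18.36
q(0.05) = -1.10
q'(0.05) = -1.80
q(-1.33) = 5.20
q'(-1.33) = -7.32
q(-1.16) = 4.01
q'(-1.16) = -6.64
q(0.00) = -1.00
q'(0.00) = -2.00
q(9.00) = 143.00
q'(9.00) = 34.00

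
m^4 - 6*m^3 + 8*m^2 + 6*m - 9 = (m - 3)^2*(m - 1)*(m + 1)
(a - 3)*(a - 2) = a^2 - 5*a + 6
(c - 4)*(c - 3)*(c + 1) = c^3 - 6*c^2 + 5*c + 12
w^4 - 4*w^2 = w^2*(w - 2)*(w + 2)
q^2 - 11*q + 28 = (q - 7)*(q - 4)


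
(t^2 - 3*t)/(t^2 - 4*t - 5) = t*(3 - t)/(-t^2 + 4*t + 5)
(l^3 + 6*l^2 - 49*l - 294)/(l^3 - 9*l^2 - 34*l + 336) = (l + 7)/(l - 8)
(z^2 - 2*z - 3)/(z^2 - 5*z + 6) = (z + 1)/(z - 2)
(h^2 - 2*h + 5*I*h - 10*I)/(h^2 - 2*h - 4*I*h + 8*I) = (h + 5*I)/(h - 4*I)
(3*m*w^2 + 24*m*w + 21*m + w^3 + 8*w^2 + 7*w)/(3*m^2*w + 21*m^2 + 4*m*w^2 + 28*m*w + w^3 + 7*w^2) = (w + 1)/(m + w)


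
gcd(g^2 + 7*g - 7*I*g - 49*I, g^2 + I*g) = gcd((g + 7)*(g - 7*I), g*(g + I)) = 1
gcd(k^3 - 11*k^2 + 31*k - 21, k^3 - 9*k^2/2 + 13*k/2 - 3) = k - 1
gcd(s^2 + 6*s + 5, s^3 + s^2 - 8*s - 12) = 1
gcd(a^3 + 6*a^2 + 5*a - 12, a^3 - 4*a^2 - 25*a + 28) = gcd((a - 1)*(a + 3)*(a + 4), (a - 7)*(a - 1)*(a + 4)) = a^2 + 3*a - 4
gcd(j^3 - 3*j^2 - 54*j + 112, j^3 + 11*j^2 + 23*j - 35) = j + 7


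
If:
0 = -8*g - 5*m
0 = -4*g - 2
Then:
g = -1/2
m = 4/5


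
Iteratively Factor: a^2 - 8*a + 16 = (a - 4)*(a - 4)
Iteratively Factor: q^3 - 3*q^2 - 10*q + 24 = (q + 3)*(q^2 - 6*q + 8) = (q - 4)*(q + 3)*(q - 2)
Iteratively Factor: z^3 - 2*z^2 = (z)*(z^2 - 2*z) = z^2*(z - 2)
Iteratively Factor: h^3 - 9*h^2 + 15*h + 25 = (h - 5)*(h^2 - 4*h - 5) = (h - 5)^2*(h + 1)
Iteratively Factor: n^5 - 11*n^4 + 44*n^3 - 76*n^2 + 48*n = (n - 4)*(n^4 - 7*n^3 + 16*n^2 - 12*n) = (n - 4)*(n - 3)*(n^3 - 4*n^2 + 4*n) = n*(n - 4)*(n - 3)*(n^2 - 4*n + 4) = n*(n - 4)*(n - 3)*(n - 2)*(n - 2)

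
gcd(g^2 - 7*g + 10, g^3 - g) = 1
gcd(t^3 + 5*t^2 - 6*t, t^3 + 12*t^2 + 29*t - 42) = t^2 + 5*t - 6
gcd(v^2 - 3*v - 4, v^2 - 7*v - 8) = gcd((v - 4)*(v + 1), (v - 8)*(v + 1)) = v + 1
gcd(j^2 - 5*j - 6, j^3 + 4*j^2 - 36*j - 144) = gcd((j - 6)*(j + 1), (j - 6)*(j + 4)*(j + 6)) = j - 6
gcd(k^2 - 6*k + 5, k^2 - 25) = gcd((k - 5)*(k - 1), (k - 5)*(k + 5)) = k - 5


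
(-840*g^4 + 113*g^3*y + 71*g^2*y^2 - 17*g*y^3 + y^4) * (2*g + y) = -1680*g^5 - 614*g^4*y + 255*g^3*y^2 + 37*g^2*y^3 - 15*g*y^4 + y^5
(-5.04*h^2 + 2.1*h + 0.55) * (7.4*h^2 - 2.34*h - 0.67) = -37.296*h^4 + 27.3336*h^3 + 2.5328*h^2 - 2.694*h - 0.3685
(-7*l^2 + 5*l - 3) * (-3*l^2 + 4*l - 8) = 21*l^4 - 43*l^3 + 85*l^2 - 52*l + 24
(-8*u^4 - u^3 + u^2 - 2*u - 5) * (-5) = 40*u^4 + 5*u^3 - 5*u^2 + 10*u + 25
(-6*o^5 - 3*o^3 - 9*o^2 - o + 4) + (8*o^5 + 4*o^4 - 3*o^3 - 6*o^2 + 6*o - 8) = 2*o^5 + 4*o^4 - 6*o^3 - 15*o^2 + 5*o - 4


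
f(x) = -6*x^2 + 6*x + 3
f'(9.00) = -102.00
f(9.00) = -429.00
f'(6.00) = -66.00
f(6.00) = -177.00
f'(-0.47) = 11.64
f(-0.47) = -1.15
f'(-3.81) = 51.72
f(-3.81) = -106.96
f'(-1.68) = 26.16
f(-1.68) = -24.01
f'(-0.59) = 13.08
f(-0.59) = -2.63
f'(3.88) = -40.56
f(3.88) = -64.05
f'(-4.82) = 63.84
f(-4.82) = -165.31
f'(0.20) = 3.60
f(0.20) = 3.96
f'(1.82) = -15.84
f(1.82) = -5.95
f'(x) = 6 - 12*x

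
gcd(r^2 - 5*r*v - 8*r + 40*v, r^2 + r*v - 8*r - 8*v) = r - 8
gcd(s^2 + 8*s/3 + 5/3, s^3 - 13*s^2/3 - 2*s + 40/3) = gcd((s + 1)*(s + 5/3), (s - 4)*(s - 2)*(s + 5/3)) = s + 5/3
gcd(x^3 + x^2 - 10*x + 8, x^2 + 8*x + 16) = x + 4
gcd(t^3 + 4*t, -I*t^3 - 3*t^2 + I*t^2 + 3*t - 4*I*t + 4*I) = 1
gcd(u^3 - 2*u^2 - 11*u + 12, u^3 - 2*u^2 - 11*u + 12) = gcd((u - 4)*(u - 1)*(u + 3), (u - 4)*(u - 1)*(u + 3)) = u^3 - 2*u^2 - 11*u + 12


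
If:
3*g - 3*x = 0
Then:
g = x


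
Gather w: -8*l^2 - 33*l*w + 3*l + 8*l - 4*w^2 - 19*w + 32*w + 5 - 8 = -8*l^2 + 11*l - 4*w^2 + w*(13 - 33*l) - 3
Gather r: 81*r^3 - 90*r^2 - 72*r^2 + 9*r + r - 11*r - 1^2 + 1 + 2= 81*r^3 - 162*r^2 - r + 2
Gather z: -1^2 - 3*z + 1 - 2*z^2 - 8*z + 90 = -2*z^2 - 11*z + 90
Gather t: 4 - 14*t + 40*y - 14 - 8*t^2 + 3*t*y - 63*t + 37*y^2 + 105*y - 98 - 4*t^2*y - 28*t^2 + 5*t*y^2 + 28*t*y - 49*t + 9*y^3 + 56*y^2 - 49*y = t^2*(-4*y - 36) + t*(5*y^2 + 31*y - 126) + 9*y^3 + 93*y^2 + 96*y - 108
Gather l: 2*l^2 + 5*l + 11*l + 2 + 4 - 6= 2*l^2 + 16*l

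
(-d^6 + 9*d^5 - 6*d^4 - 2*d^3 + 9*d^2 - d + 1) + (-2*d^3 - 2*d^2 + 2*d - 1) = -d^6 + 9*d^5 - 6*d^4 - 4*d^3 + 7*d^2 + d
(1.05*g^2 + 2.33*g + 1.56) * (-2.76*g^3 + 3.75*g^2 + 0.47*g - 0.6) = -2.898*g^5 - 2.4933*g^4 + 4.9254*g^3 + 6.3151*g^2 - 0.6648*g - 0.936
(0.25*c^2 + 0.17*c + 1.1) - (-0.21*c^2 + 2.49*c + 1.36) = 0.46*c^2 - 2.32*c - 0.26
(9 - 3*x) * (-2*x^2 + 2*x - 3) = 6*x^3 - 24*x^2 + 27*x - 27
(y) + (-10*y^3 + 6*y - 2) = -10*y^3 + 7*y - 2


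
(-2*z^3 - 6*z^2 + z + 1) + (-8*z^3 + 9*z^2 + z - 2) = -10*z^3 + 3*z^2 + 2*z - 1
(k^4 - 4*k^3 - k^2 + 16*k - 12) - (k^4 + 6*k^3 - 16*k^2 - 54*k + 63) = -10*k^3 + 15*k^2 + 70*k - 75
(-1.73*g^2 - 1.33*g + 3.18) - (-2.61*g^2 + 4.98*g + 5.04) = 0.88*g^2 - 6.31*g - 1.86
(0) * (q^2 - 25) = 0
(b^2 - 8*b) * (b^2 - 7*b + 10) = b^4 - 15*b^3 + 66*b^2 - 80*b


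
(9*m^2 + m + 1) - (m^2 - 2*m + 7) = 8*m^2 + 3*m - 6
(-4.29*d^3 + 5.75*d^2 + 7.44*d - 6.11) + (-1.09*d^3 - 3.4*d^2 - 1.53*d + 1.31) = -5.38*d^3 + 2.35*d^2 + 5.91*d - 4.8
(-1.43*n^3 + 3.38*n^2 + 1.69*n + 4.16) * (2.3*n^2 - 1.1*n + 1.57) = -3.289*n^5 + 9.347*n^4 - 2.0761*n^3 + 13.0156*n^2 - 1.9227*n + 6.5312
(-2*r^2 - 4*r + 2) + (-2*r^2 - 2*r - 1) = -4*r^2 - 6*r + 1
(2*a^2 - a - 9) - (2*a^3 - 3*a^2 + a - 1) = -2*a^3 + 5*a^2 - 2*a - 8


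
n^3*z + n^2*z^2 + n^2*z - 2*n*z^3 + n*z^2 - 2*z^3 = (n - z)*(n + 2*z)*(n*z + z)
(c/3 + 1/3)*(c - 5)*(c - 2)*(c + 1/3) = c^4/3 - 17*c^3/9 + c^2/3 + 11*c/3 + 10/9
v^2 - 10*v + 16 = (v - 8)*(v - 2)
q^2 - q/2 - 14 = (q - 4)*(q + 7/2)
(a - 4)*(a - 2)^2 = a^3 - 8*a^2 + 20*a - 16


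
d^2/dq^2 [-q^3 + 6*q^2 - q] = 12 - 6*q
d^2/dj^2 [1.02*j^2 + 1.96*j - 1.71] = 2.04000000000000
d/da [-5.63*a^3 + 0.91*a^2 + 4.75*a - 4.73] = -16.89*a^2 + 1.82*a + 4.75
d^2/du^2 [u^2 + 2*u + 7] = 2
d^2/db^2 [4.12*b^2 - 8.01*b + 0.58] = 8.24000000000000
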